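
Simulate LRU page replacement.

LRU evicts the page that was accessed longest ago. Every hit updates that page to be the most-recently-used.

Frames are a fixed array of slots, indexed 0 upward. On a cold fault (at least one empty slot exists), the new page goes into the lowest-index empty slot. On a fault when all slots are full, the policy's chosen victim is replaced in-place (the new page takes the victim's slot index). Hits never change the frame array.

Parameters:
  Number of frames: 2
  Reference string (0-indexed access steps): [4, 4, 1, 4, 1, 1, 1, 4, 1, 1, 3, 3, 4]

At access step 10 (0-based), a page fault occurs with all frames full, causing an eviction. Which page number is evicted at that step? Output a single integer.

Answer: 4

Derivation:
Step 0: ref 4 -> FAULT, frames=[4,-]
Step 1: ref 4 -> HIT, frames=[4,-]
Step 2: ref 1 -> FAULT, frames=[4,1]
Step 3: ref 4 -> HIT, frames=[4,1]
Step 4: ref 1 -> HIT, frames=[4,1]
Step 5: ref 1 -> HIT, frames=[4,1]
Step 6: ref 1 -> HIT, frames=[4,1]
Step 7: ref 4 -> HIT, frames=[4,1]
Step 8: ref 1 -> HIT, frames=[4,1]
Step 9: ref 1 -> HIT, frames=[4,1]
Step 10: ref 3 -> FAULT, evict 4, frames=[3,1]
At step 10: evicted page 4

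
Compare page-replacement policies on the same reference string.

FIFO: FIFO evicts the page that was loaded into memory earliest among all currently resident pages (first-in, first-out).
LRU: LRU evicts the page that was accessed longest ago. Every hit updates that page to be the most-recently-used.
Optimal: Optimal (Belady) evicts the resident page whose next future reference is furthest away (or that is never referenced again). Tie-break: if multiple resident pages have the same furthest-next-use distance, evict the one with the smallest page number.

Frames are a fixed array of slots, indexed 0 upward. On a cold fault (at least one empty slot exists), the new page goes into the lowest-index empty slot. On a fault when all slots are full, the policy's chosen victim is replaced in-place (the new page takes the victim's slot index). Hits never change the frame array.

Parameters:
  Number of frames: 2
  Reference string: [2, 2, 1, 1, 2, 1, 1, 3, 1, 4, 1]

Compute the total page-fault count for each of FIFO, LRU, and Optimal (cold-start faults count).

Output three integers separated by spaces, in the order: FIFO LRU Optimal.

Answer: 5 4 4

Derivation:
--- FIFO ---
  step 0: ref 2 -> FAULT, frames=[2,-] (faults so far: 1)
  step 1: ref 2 -> HIT, frames=[2,-] (faults so far: 1)
  step 2: ref 1 -> FAULT, frames=[2,1] (faults so far: 2)
  step 3: ref 1 -> HIT, frames=[2,1] (faults so far: 2)
  step 4: ref 2 -> HIT, frames=[2,1] (faults so far: 2)
  step 5: ref 1 -> HIT, frames=[2,1] (faults so far: 2)
  step 6: ref 1 -> HIT, frames=[2,1] (faults so far: 2)
  step 7: ref 3 -> FAULT, evict 2, frames=[3,1] (faults so far: 3)
  step 8: ref 1 -> HIT, frames=[3,1] (faults so far: 3)
  step 9: ref 4 -> FAULT, evict 1, frames=[3,4] (faults so far: 4)
  step 10: ref 1 -> FAULT, evict 3, frames=[1,4] (faults so far: 5)
  FIFO total faults: 5
--- LRU ---
  step 0: ref 2 -> FAULT, frames=[2,-] (faults so far: 1)
  step 1: ref 2 -> HIT, frames=[2,-] (faults so far: 1)
  step 2: ref 1 -> FAULT, frames=[2,1] (faults so far: 2)
  step 3: ref 1 -> HIT, frames=[2,1] (faults so far: 2)
  step 4: ref 2 -> HIT, frames=[2,1] (faults so far: 2)
  step 5: ref 1 -> HIT, frames=[2,1] (faults so far: 2)
  step 6: ref 1 -> HIT, frames=[2,1] (faults so far: 2)
  step 7: ref 3 -> FAULT, evict 2, frames=[3,1] (faults so far: 3)
  step 8: ref 1 -> HIT, frames=[3,1] (faults so far: 3)
  step 9: ref 4 -> FAULT, evict 3, frames=[4,1] (faults so far: 4)
  step 10: ref 1 -> HIT, frames=[4,1] (faults so far: 4)
  LRU total faults: 4
--- Optimal ---
  step 0: ref 2 -> FAULT, frames=[2,-] (faults so far: 1)
  step 1: ref 2 -> HIT, frames=[2,-] (faults so far: 1)
  step 2: ref 1 -> FAULT, frames=[2,1] (faults so far: 2)
  step 3: ref 1 -> HIT, frames=[2,1] (faults so far: 2)
  step 4: ref 2 -> HIT, frames=[2,1] (faults so far: 2)
  step 5: ref 1 -> HIT, frames=[2,1] (faults so far: 2)
  step 6: ref 1 -> HIT, frames=[2,1] (faults so far: 2)
  step 7: ref 3 -> FAULT, evict 2, frames=[3,1] (faults so far: 3)
  step 8: ref 1 -> HIT, frames=[3,1] (faults so far: 3)
  step 9: ref 4 -> FAULT, evict 3, frames=[4,1] (faults so far: 4)
  step 10: ref 1 -> HIT, frames=[4,1] (faults so far: 4)
  Optimal total faults: 4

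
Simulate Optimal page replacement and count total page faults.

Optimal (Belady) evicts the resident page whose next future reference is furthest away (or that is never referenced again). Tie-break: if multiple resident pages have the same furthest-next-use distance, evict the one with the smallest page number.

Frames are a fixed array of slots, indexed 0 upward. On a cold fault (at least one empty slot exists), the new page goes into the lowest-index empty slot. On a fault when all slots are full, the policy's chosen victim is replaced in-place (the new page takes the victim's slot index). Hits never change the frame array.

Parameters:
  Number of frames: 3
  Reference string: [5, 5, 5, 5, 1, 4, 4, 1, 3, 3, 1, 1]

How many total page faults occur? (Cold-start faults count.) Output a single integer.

Answer: 4

Derivation:
Step 0: ref 5 → FAULT, frames=[5,-,-]
Step 1: ref 5 → HIT, frames=[5,-,-]
Step 2: ref 5 → HIT, frames=[5,-,-]
Step 3: ref 5 → HIT, frames=[5,-,-]
Step 4: ref 1 → FAULT, frames=[5,1,-]
Step 5: ref 4 → FAULT, frames=[5,1,4]
Step 6: ref 4 → HIT, frames=[5,1,4]
Step 7: ref 1 → HIT, frames=[5,1,4]
Step 8: ref 3 → FAULT (evict 4), frames=[5,1,3]
Step 9: ref 3 → HIT, frames=[5,1,3]
Step 10: ref 1 → HIT, frames=[5,1,3]
Step 11: ref 1 → HIT, frames=[5,1,3]
Total faults: 4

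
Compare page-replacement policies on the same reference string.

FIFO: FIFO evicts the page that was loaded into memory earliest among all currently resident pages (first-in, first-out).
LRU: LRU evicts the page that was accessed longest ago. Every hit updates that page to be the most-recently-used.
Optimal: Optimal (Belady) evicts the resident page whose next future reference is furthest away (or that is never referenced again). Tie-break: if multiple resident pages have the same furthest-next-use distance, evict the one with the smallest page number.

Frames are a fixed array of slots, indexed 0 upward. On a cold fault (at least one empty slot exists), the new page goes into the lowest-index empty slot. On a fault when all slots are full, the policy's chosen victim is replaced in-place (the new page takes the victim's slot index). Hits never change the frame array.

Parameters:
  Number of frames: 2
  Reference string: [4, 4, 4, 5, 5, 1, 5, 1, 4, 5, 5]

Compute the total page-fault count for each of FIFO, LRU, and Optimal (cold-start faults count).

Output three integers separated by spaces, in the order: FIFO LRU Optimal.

Answer: 5 5 4

Derivation:
--- FIFO ---
  step 0: ref 4 -> FAULT, frames=[4,-] (faults so far: 1)
  step 1: ref 4 -> HIT, frames=[4,-] (faults so far: 1)
  step 2: ref 4 -> HIT, frames=[4,-] (faults so far: 1)
  step 3: ref 5 -> FAULT, frames=[4,5] (faults so far: 2)
  step 4: ref 5 -> HIT, frames=[4,5] (faults so far: 2)
  step 5: ref 1 -> FAULT, evict 4, frames=[1,5] (faults so far: 3)
  step 6: ref 5 -> HIT, frames=[1,5] (faults so far: 3)
  step 7: ref 1 -> HIT, frames=[1,5] (faults so far: 3)
  step 8: ref 4 -> FAULT, evict 5, frames=[1,4] (faults so far: 4)
  step 9: ref 5 -> FAULT, evict 1, frames=[5,4] (faults so far: 5)
  step 10: ref 5 -> HIT, frames=[5,4] (faults so far: 5)
  FIFO total faults: 5
--- LRU ---
  step 0: ref 4 -> FAULT, frames=[4,-] (faults so far: 1)
  step 1: ref 4 -> HIT, frames=[4,-] (faults so far: 1)
  step 2: ref 4 -> HIT, frames=[4,-] (faults so far: 1)
  step 3: ref 5 -> FAULT, frames=[4,5] (faults so far: 2)
  step 4: ref 5 -> HIT, frames=[4,5] (faults so far: 2)
  step 5: ref 1 -> FAULT, evict 4, frames=[1,5] (faults so far: 3)
  step 6: ref 5 -> HIT, frames=[1,5] (faults so far: 3)
  step 7: ref 1 -> HIT, frames=[1,5] (faults so far: 3)
  step 8: ref 4 -> FAULT, evict 5, frames=[1,4] (faults so far: 4)
  step 9: ref 5 -> FAULT, evict 1, frames=[5,4] (faults so far: 5)
  step 10: ref 5 -> HIT, frames=[5,4] (faults so far: 5)
  LRU total faults: 5
--- Optimal ---
  step 0: ref 4 -> FAULT, frames=[4,-] (faults so far: 1)
  step 1: ref 4 -> HIT, frames=[4,-] (faults so far: 1)
  step 2: ref 4 -> HIT, frames=[4,-] (faults so far: 1)
  step 3: ref 5 -> FAULT, frames=[4,5] (faults so far: 2)
  step 4: ref 5 -> HIT, frames=[4,5] (faults so far: 2)
  step 5: ref 1 -> FAULT, evict 4, frames=[1,5] (faults so far: 3)
  step 6: ref 5 -> HIT, frames=[1,5] (faults so far: 3)
  step 7: ref 1 -> HIT, frames=[1,5] (faults so far: 3)
  step 8: ref 4 -> FAULT, evict 1, frames=[4,5] (faults so far: 4)
  step 9: ref 5 -> HIT, frames=[4,5] (faults so far: 4)
  step 10: ref 5 -> HIT, frames=[4,5] (faults so far: 4)
  Optimal total faults: 4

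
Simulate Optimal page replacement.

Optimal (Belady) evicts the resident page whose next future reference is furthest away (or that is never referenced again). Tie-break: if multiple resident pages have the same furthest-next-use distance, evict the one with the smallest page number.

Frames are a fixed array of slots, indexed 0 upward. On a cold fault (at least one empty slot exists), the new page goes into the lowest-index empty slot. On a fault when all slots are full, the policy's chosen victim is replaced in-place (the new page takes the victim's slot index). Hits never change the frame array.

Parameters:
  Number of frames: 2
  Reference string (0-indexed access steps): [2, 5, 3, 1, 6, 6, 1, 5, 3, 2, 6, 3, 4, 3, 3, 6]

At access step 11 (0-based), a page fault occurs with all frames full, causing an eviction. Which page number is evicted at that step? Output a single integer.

Step 0: ref 2 -> FAULT, frames=[2,-]
Step 1: ref 5 -> FAULT, frames=[2,5]
Step 2: ref 3 -> FAULT, evict 2, frames=[3,5]
Step 3: ref 1 -> FAULT, evict 3, frames=[1,5]
Step 4: ref 6 -> FAULT, evict 5, frames=[1,6]
Step 5: ref 6 -> HIT, frames=[1,6]
Step 6: ref 1 -> HIT, frames=[1,6]
Step 7: ref 5 -> FAULT, evict 1, frames=[5,6]
Step 8: ref 3 -> FAULT, evict 5, frames=[3,6]
Step 9: ref 2 -> FAULT, evict 3, frames=[2,6]
Step 10: ref 6 -> HIT, frames=[2,6]
Step 11: ref 3 -> FAULT, evict 2, frames=[3,6]
At step 11: evicted page 2

Answer: 2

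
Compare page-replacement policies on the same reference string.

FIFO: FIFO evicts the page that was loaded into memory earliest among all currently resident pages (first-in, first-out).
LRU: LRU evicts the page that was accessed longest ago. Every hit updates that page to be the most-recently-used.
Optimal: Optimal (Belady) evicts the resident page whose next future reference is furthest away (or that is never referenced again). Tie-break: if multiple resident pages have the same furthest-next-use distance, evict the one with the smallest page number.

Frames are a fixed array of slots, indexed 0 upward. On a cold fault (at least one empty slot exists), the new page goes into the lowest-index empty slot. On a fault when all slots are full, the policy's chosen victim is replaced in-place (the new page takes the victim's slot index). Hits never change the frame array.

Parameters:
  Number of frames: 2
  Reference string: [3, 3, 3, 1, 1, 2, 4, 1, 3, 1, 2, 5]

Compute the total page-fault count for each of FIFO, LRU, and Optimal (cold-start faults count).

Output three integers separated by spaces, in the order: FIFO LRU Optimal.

Answer: 8 8 7

Derivation:
--- FIFO ---
  step 0: ref 3 -> FAULT, frames=[3,-] (faults so far: 1)
  step 1: ref 3 -> HIT, frames=[3,-] (faults so far: 1)
  step 2: ref 3 -> HIT, frames=[3,-] (faults so far: 1)
  step 3: ref 1 -> FAULT, frames=[3,1] (faults so far: 2)
  step 4: ref 1 -> HIT, frames=[3,1] (faults so far: 2)
  step 5: ref 2 -> FAULT, evict 3, frames=[2,1] (faults so far: 3)
  step 6: ref 4 -> FAULT, evict 1, frames=[2,4] (faults so far: 4)
  step 7: ref 1 -> FAULT, evict 2, frames=[1,4] (faults so far: 5)
  step 8: ref 3 -> FAULT, evict 4, frames=[1,3] (faults so far: 6)
  step 9: ref 1 -> HIT, frames=[1,3] (faults so far: 6)
  step 10: ref 2 -> FAULT, evict 1, frames=[2,3] (faults so far: 7)
  step 11: ref 5 -> FAULT, evict 3, frames=[2,5] (faults so far: 8)
  FIFO total faults: 8
--- LRU ---
  step 0: ref 3 -> FAULT, frames=[3,-] (faults so far: 1)
  step 1: ref 3 -> HIT, frames=[3,-] (faults so far: 1)
  step 2: ref 3 -> HIT, frames=[3,-] (faults so far: 1)
  step 3: ref 1 -> FAULT, frames=[3,1] (faults so far: 2)
  step 4: ref 1 -> HIT, frames=[3,1] (faults so far: 2)
  step 5: ref 2 -> FAULT, evict 3, frames=[2,1] (faults so far: 3)
  step 6: ref 4 -> FAULT, evict 1, frames=[2,4] (faults so far: 4)
  step 7: ref 1 -> FAULT, evict 2, frames=[1,4] (faults so far: 5)
  step 8: ref 3 -> FAULT, evict 4, frames=[1,3] (faults so far: 6)
  step 9: ref 1 -> HIT, frames=[1,3] (faults so far: 6)
  step 10: ref 2 -> FAULT, evict 3, frames=[1,2] (faults so far: 7)
  step 11: ref 5 -> FAULT, evict 1, frames=[5,2] (faults so far: 8)
  LRU total faults: 8
--- Optimal ---
  step 0: ref 3 -> FAULT, frames=[3,-] (faults so far: 1)
  step 1: ref 3 -> HIT, frames=[3,-] (faults so far: 1)
  step 2: ref 3 -> HIT, frames=[3,-] (faults so far: 1)
  step 3: ref 1 -> FAULT, frames=[3,1] (faults so far: 2)
  step 4: ref 1 -> HIT, frames=[3,1] (faults so far: 2)
  step 5: ref 2 -> FAULT, evict 3, frames=[2,1] (faults so far: 3)
  step 6: ref 4 -> FAULT, evict 2, frames=[4,1] (faults so far: 4)
  step 7: ref 1 -> HIT, frames=[4,1] (faults so far: 4)
  step 8: ref 3 -> FAULT, evict 4, frames=[3,1] (faults so far: 5)
  step 9: ref 1 -> HIT, frames=[3,1] (faults so far: 5)
  step 10: ref 2 -> FAULT, evict 1, frames=[3,2] (faults so far: 6)
  step 11: ref 5 -> FAULT, evict 2, frames=[3,5] (faults so far: 7)
  Optimal total faults: 7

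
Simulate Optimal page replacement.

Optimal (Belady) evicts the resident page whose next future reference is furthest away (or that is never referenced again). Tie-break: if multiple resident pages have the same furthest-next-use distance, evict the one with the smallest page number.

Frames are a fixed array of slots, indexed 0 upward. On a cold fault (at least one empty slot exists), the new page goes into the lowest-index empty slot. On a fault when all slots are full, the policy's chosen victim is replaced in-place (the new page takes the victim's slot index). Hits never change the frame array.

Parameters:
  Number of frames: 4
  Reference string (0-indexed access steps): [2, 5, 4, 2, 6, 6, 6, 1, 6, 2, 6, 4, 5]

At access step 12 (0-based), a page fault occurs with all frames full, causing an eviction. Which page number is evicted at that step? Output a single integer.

Step 0: ref 2 -> FAULT, frames=[2,-,-,-]
Step 1: ref 5 -> FAULT, frames=[2,5,-,-]
Step 2: ref 4 -> FAULT, frames=[2,5,4,-]
Step 3: ref 2 -> HIT, frames=[2,5,4,-]
Step 4: ref 6 -> FAULT, frames=[2,5,4,6]
Step 5: ref 6 -> HIT, frames=[2,5,4,6]
Step 6: ref 6 -> HIT, frames=[2,5,4,6]
Step 7: ref 1 -> FAULT, evict 5, frames=[2,1,4,6]
Step 8: ref 6 -> HIT, frames=[2,1,4,6]
Step 9: ref 2 -> HIT, frames=[2,1,4,6]
Step 10: ref 6 -> HIT, frames=[2,1,4,6]
Step 11: ref 4 -> HIT, frames=[2,1,4,6]
Step 12: ref 5 -> FAULT, evict 1, frames=[2,5,4,6]
At step 12: evicted page 1

Answer: 1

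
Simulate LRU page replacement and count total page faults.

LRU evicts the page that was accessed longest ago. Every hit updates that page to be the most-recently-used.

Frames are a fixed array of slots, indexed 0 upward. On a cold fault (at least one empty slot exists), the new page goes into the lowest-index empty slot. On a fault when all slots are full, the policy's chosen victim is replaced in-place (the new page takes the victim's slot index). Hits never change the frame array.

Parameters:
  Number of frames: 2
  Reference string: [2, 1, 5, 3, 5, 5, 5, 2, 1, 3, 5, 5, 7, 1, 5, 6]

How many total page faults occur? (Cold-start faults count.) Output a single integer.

Step 0: ref 2 → FAULT, frames=[2,-]
Step 1: ref 1 → FAULT, frames=[2,1]
Step 2: ref 5 → FAULT (evict 2), frames=[5,1]
Step 3: ref 3 → FAULT (evict 1), frames=[5,3]
Step 4: ref 5 → HIT, frames=[5,3]
Step 5: ref 5 → HIT, frames=[5,3]
Step 6: ref 5 → HIT, frames=[5,3]
Step 7: ref 2 → FAULT (evict 3), frames=[5,2]
Step 8: ref 1 → FAULT (evict 5), frames=[1,2]
Step 9: ref 3 → FAULT (evict 2), frames=[1,3]
Step 10: ref 5 → FAULT (evict 1), frames=[5,3]
Step 11: ref 5 → HIT, frames=[5,3]
Step 12: ref 7 → FAULT (evict 3), frames=[5,7]
Step 13: ref 1 → FAULT (evict 5), frames=[1,7]
Step 14: ref 5 → FAULT (evict 7), frames=[1,5]
Step 15: ref 6 → FAULT (evict 1), frames=[6,5]
Total faults: 12

Answer: 12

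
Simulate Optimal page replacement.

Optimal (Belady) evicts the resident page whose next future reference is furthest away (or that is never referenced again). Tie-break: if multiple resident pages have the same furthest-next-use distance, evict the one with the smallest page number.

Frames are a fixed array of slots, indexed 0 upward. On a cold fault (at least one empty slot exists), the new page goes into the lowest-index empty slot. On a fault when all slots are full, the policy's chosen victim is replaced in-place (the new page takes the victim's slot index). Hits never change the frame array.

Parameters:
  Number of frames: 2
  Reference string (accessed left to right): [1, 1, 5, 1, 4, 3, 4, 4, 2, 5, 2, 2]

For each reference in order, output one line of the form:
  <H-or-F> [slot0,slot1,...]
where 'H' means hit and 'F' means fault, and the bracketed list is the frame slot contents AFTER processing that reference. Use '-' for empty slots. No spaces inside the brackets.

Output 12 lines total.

F [1,-]
H [1,-]
F [1,5]
H [1,5]
F [4,5]
F [4,3]
H [4,3]
H [4,3]
F [4,2]
F [5,2]
H [5,2]
H [5,2]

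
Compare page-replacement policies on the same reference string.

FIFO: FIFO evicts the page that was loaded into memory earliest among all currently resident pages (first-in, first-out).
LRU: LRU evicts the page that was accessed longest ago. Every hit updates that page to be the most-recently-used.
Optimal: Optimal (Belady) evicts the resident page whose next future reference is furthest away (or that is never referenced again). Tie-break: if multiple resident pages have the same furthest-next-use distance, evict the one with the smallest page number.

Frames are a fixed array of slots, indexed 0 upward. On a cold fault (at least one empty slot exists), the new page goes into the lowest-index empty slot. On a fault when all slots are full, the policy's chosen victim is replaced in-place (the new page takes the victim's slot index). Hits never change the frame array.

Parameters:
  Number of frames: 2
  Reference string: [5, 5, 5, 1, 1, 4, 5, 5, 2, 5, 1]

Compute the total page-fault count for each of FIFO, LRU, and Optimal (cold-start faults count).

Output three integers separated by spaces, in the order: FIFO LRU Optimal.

--- FIFO ---
  step 0: ref 5 -> FAULT, frames=[5,-] (faults so far: 1)
  step 1: ref 5 -> HIT, frames=[5,-] (faults so far: 1)
  step 2: ref 5 -> HIT, frames=[5,-] (faults so far: 1)
  step 3: ref 1 -> FAULT, frames=[5,1] (faults so far: 2)
  step 4: ref 1 -> HIT, frames=[5,1] (faults so far: 2)
  step 5: ref 4 -> FAULT, evict 5, frames=[4,1] (faults so far: 3)
  step 6: ref 5 -> FAULT, evict 1, frames=[4,5] (faults so far: 4)
  step 7: ref 5 -> HIT, frames=[4,5] (faults so far: 4)
  step 8: ref 2 -> FAULT, evict 4, frames=[2,5] (faults so far: 5)
  step 9: ref 5 -> HIT, frames=[2,5] (faults so far: 5)
  step 10: ref 1 -> FAULT, evict 5, frames=[2,1] (faults so far: 6)
  FIFO total faults: 6
--- LRU ---
  step 0: ref 5 -> FAULT, frames=[5,-] (faults so far: 1)
  step 1: ref 5 -> HIT, frames=[5,-] (faults so far: 1)
  step 2: ref 5 -> HIT, frames=[5,-] (faults so far: 1)
  step 3: ref 1 -> FAULT, frames=[5,1] (faults so far: 2)
  step 4: ref 1 -> HIT, frames=[5,1] (faults so far: 2)
  step 5: ref 4 -> FAULT, evict 5, frames=[4,1] (faults so far: 3)
  step 6: ref 5 -> FAULT, evict 1, frames=[4,5] (faults so far: 4)
  step 7: ref 5 -> HIT, frames=[4,5] (faults so far: 4)
  step 8: ref 2 -> FAULT, evict 4, frames=[2,5] (faults so far: 5)
  step 9: ref 5 -> HIT, frames=[2,5] (faults so far: 5)
  step 10: ref 1 -> FAULT, evict 2, frames=[1,5] (faults so far: 6)
  LRU total faults: 6
--- Optimal ---
  step 0: ref 5 -> FAULT, frames=[5,-] (faults so far: 1)
  step 1: ref 5 -> HIT, frames=[5,-] (faults so far: 1)
  step 2: ref 5 -> HIT, frames=[5,-] (faults so far: 1)
  step 3: ref 1 -> FAULT, frames=[5,1] (faults so far: 2)
  step 4: ref 1 -> HIT, frames=[5,1] (faults so far: 2)
  step 5: ref 4 -> FAULT, evict 1, frames=[5,4] (faults so far: 3)
  step 6: ref 5 -> HIT, frames=[5,4] (faults so far: 3)
  step 7: ref 5 -> HIT, frames=[5,4] (faults so far: 3)
  step 8: ref 2 -> FAULT, evict 4, frames=[5,2] (faults so far: 4)
  step 9: ref 5 -> HIT, frames=[5,2] (faults so far: 4)
  step 10: ref 1 -> FAULT, evict 2, frames=[5,1] (faults so far: 5)
  Optimal total faults: 5

Answer: 6 6 5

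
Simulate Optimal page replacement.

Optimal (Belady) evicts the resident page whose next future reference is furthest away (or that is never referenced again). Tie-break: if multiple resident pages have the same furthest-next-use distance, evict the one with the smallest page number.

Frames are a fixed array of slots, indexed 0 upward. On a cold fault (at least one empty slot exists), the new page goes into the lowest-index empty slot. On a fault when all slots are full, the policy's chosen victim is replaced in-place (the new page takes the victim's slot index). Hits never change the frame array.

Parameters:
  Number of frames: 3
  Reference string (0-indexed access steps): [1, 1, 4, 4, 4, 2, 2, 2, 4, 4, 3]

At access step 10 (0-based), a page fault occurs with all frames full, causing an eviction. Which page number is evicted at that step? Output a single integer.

Answer: 1

Derivation:
Step 0: ref 1 -> FAULT, frames=[1,-,-]
Step 1: ref 1 -> HIT, frames=[1,-,-]
Step 2: ref 4 -> FAULT, frames=[1,4,-]
Step 3: ref 4 -> HIT, frames=[1,4,-]
Step 4: ref 4 -> HIT, frames=[1,4,-]
Step 5: ref 2 -> FAULT, frames=[1,4,2]
Step 6: ref 2 -> HIT, frames=[1,4,2]
Step 7: ref 2 -> HIT, frames=[1,4,2]
Step 8: ref 4 -> HIT, frames=[1,4,2]
Step 9: ref 4 -> HIT, frames=[1,4,2]
Step 10: ref 3 -> FAULT, evict 1, frames=[3,4,2]
At step 10: evicted page 1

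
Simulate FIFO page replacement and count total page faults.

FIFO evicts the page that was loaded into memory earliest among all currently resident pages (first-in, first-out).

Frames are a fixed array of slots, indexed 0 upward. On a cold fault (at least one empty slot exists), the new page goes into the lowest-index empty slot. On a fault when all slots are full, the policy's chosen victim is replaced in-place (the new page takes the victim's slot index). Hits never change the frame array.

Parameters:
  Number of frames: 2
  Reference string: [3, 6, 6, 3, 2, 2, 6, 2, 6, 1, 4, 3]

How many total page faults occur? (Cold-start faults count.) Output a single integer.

Answer: 6

Derivation:
Step 0: ref 3 → FAULT, frames=[3,-]
Step 1: ref 6 → FAULT, frames=[3,6]
Step 2: ref 6 → HIT, frames=[3,6]
Step 3: ref 3 → HIT, frames=[3,6]
Step 4: ref 2 → FAULT (evict 3), frames=[2,6]
Step 5: ref 2 → HIT, frames=[2,6]
Step 6: ref 6 → HIT, frames=[2,6]
Step 7: ref 2 → HIT, frames=[2,6]
Step 8: ref 6 → HIT, frames=[2,6]
Step 9: ref 1 → FAULT (evict 6), frames=[2,1]
Step 10: ref 4 → FAULT (evict 2), frames=[4,1]
Step 11: ref 3 → FAULT (evict 1), frames=[4,3]
Total faults: 6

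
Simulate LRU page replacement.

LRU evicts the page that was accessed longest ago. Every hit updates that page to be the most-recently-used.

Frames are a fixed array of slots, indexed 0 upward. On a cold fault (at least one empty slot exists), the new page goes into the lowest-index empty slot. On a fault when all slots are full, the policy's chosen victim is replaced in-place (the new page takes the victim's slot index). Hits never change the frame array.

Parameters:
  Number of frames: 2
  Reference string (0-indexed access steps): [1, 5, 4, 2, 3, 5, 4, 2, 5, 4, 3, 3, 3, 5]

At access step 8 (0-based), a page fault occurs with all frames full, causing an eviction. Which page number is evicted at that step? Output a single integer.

Answer: 4

Derivation:
Step 0: ref 1 -> FAULT, frames=[1,-]
Step 1: ref 5 -> FAULT, frames=[1,5]
Step 2: ref 4 -> FAULT, evict 1, frames=[4,5]
Step 3: ref 2 -> FAULT, evict 5, frames=[4,2]
Step 4: ref 3 -> FAULT, evict 4, frames=[3,2]
Step 5: ref 5 -> FAULT, evict 2, frames=[3,5]
Step 6: ref 4 -> FAULT, evict 3, frames=[4,5]
Step 7: ref 2 -> FAULT, evict 5, frames=[4,2]
Step 8: ref 5 -> FAULT, evict 4, frames=[5,2]
At step 8: evicted page 4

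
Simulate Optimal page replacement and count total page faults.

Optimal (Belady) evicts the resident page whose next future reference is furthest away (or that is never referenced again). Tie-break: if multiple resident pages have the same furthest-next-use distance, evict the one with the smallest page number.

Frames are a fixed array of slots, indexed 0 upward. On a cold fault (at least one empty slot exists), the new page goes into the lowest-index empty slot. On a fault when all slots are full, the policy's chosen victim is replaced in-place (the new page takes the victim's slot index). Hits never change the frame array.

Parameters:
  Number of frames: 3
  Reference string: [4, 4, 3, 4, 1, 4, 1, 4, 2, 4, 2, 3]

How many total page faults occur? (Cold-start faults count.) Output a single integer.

Step 0: ref 4 → FAULT, frames=[4,-,-]
Step 1: ref 4 → HIT, frames=[4,-,-]
Step 2: ref 3 → FAULT, frames=[4,3,-]
Step 3: ref 4 → HIT, frames=[4,3,-]
Step 4: ref 1 → FAULT, frames=[4,3,1]
Step 5: ref 4 → HIT, frames=[4,3,1]
Step 6: ref 1 → HIT, frames=[4,3,1]
Step 7: ref 4 → HIT, frames=[4,3,1]
Step 8: ref 2 → FAULT (evict 1), frames=[4,3,2]
Step 9: ref 4 → HIT, frames=[4,3,2]
Step 10: ref 2 → HIT, frames=[4,3,2]
Step 11: ref 3 → HIT, frames=[4,3,2]
Total faults: 4

Answer: 4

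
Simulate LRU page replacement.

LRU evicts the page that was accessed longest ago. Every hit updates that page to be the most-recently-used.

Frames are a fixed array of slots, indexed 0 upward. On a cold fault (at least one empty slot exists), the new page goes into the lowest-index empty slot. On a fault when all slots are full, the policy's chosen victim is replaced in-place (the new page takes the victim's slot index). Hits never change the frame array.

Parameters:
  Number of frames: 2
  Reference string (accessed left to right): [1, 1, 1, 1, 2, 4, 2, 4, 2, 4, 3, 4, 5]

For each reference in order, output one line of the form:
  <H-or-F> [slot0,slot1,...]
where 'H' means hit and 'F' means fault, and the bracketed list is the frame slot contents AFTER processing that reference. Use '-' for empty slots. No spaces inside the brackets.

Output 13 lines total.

F [1,-]
H [1,-]
H [1,-]
H [1,-]
F [1,2]
F [4,2]
H [4,2]
H [4,2]
H [4,2]
H [4,2]
F [4,3]
H [4,3]
F [4,5]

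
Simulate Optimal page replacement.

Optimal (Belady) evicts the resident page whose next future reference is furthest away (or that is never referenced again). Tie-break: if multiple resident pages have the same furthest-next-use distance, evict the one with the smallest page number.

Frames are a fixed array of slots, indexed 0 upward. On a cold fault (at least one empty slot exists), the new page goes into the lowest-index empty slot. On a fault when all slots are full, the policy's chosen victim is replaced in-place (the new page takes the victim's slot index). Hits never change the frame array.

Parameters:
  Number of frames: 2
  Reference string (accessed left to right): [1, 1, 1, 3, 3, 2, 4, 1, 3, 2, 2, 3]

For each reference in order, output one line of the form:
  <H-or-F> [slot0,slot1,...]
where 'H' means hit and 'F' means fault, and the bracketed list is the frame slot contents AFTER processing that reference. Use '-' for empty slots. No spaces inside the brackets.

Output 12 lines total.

F [1,-]
H [1,-]
H [1,-]
F [1,3]
H [1,3]
F [1,2]
F [1,4]
H [1,4]
F [3,4]
F [3,2]
H [3,2]
H [3,2]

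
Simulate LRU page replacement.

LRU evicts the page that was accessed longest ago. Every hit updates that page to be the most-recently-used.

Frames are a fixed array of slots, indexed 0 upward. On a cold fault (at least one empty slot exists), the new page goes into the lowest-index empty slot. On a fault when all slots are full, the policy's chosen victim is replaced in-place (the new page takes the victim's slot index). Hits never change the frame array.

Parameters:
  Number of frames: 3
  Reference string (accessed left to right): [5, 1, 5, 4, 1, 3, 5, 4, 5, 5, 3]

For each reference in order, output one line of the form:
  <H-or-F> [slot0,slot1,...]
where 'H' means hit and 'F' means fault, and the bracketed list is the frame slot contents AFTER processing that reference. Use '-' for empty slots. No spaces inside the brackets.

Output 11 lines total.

F [5,-,-]
F [5,1,-]
H [5,1,-]
F [5,1,4]
H [5,1,4]
F [3,1,4]
F [3,1,5]
F [3,4,5]
H [3,4,5]
H [3,4,5]
H [3,4,5]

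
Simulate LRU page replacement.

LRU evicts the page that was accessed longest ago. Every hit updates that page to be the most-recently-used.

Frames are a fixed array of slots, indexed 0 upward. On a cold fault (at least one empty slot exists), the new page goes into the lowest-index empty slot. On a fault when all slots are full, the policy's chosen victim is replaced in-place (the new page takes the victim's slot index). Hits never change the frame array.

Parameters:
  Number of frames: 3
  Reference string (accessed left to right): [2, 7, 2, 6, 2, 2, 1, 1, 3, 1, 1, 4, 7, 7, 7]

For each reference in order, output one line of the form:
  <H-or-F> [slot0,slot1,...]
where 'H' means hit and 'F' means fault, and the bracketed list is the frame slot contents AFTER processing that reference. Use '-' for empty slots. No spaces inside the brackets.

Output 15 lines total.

F [2,-,-]
F [2,7,-]
H [2,7,-]
F [2,7,6]
H [2,7,6]
H [2,7,6]
F [2,1,6]
H [2,1,6]
F [2,1,3]
H [2,1,3]
H [2,1,3]
F [4,1,3]
F [4,1,7]
H [4,1,7]
H [4,1,7]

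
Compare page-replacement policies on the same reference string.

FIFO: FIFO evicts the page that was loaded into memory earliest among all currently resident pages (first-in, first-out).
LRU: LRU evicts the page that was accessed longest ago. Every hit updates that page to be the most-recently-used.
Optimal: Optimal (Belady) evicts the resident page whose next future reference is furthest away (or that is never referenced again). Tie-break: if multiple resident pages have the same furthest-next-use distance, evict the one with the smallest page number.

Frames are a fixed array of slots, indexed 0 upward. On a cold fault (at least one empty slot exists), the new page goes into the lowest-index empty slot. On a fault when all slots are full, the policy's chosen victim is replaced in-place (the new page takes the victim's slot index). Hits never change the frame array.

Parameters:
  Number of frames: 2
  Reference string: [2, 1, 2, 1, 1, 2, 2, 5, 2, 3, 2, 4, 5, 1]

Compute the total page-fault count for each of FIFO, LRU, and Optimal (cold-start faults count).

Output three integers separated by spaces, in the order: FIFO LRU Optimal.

--- FIFO ---
  step 0: ref 2 -> FAULT, frames=[2,-] (faults so far: 1)
  step 1: ref 1 -> FAULT, frames=[2,1] (faults so far: 2)
  step 2: ref 2 -> HIT, frames=[2,1] (faults so far: 2)
  step 3: ref 1 -> HIT, frames=[2,1] (faults so far: 2)
  step 4: ref 1 -> HIT, frames=[2,1] (faults so far: 2)
  step 5: ref 2 -> HIT, frames=[2,1] (faults so far: 2)
  step 6: ref 2 -> HIT, frames=[2,1] (faults so far: 2)
  step 7: ref 5 -> FAULT, evict 2, frames=[5,1] (faults so far: 3)
  step 8: ref 2 -> FAULT, evict 1, frames=[5,2] (faults so far: 4)
  step 9: ref 3 -> FAULT, evict 5, frames=[3,2] (faults so far: 5)
  step 10: ref 2 -> HIT, frames=[3,2] (faults so far: 5)
  step 11: ref 4 -> FAULT, evict 2, frames=[3,4] (faults so far: 6)
  step 12: ref 5 -> FAULT, evict 3, frames=[5,4] (faults so far: 7)
  step 13: ref 1 -> FAULT, evict 4, frames=[5,1] (faults so far: 8)
  FIFO total faults: 8
--- LRU ---
  step 0: ref 2 -> FAULT, frames=[2,-] (faults so far: 1)
  step 1: ref 1 -> FAULT, frames=[2,1] (faults so far: 2)
  step 2: ref 2 -> HIT, frames=[2,1] (faults so far: 2)
  step 3: ref 1 -> HIT, frames=[2,1] (faults so far: 2)
  step 4: ref 1 -> HIT, frames=[2,1] (faults so far: 2)
  step 5: ref 2 -> HIT, frames=[2,1] (faults so far: 2)
  step 6: ref 2 -> HIT, frames=[2,1] (faults so far: 2)
  step 7: ref 5 -> FAULT, evict 1, frames=[2,5] (faults so far: 3)
  step 8: ref 2 -> HIT, frames=[2,5] (faults so far: 3)
  step 9: ref 3 -> FAULT, evict 5, frames=[2,3] (faults so far: 4)
  step 10: ref 2 -> HIT, frames=[2,3] (faults so far: 4)
  step 11: ref 4 -> FAULT, evict 3, frames=[2,4] (faults so far: 5)
  step 12: ref 5 -> FAULT, evict 2, frames=[5,4] (faults so far: 6)
  step 13: ref 1 -> FAULT, evict 4, frames=[5,1] (faults so far: 7)
  LRU total faults: 7
--- Optimal ---
  step 0: ref 2 -> FAULT, frames=[2,-] (faults so far: 1)
  step 1: ref 1 -> FAULT, frames=[2,1] (faults so far: 2)
  step 2: ref 2 -> HIT, frames=[2,1] (faults so far: 2)
  step 3: ref 1 -> HIT, frames=[2,1] (faults so far: 2)
  step 4: ref 1 -> HIT, frames=[2,1] (faults so far: 2)
  step 5: ref 2 -> HIT, frames=[2,1] (faults so far: 2)
  step 6: ref 2 -> HIT, frames=[2,1] (faults so far: 2)
  step 7: ref 5 -> FAULT, evict 1, frames=[2,5] (faults so far: 3)
  step 8: ref 2 -> HIT, frames=[2,5] (faults so far: 3)
  step 9: ref 3 -> FAULT, evict 5, frames=[2,3] (faults so far: 4)
  step 10: ref 2 -> HIT, frames=[2,3] (faults so far: 4)
  step 11: ref 4 -> FAULT, evict 2, frames=[4,3] (faults so far: 5)
  step 12: ref 5 -> FAULT, evict 3, frames=[4,5] (faults so far: 6)
  step 13: ref 1 -> FAULT, evict 4, frames=[1,5] (faults so far: 7)
  Optimal total faults: 7

Answer: 8 7 7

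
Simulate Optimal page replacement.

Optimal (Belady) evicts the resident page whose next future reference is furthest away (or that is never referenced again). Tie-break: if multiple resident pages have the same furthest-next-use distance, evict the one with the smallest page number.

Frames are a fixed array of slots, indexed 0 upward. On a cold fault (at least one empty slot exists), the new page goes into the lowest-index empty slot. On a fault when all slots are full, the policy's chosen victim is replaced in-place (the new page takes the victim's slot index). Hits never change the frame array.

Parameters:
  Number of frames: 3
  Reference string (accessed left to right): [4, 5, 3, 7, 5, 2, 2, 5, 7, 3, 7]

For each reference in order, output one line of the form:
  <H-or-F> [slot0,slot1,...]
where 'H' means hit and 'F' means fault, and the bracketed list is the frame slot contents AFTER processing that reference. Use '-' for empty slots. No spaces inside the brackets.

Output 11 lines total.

F [4,-,-]
F [4,5,-]
F [4,5,3]
F [7,5,3]
H [7,5,3]
F [7,5,2]
H [7,5,2]
H [7,5,2]
H [7,5,2]
F [7,5,3]
H [7,5,3]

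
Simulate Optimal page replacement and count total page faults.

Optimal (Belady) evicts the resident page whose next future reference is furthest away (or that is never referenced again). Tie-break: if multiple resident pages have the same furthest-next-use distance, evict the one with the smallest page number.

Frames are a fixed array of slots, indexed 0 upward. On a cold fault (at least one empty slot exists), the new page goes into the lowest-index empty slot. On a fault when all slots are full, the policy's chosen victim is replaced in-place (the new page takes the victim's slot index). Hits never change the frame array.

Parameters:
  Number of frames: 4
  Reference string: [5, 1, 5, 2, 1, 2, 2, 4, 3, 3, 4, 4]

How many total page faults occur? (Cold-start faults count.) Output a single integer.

Answer: 5

Derivation:
Step 0: ref 5 → FAULT, frames=[5,-,-,-]
Step 1: ref 1 → FAULT, frames=[5,1,-,-]
Step 2: ref 5 → HIT, frames=[5,1,-,-]
Step 3: ref 2 → FAULT, frames=[5,1,2,-]
Step 4: ref 1 → HIT, frames=[5,1,2,-]
Step 5: ref 2 → HIT, frames=[5,1,2,-]
Step 6: ref 2 → HIT, frames=[5,1,2,-]
Step 7: ref 4 → FAULT, frames=[5,1,2,4]
Step 8: ref 3 → FAULT (evict 1), frames=[5,3,2,4]
Step 9: ref 3 → HIT, frames=[5,3,2,4]
Step 10: ref 4 → HIT, frames=[5,3,2,4]
Step 11: ref 4 → HIT, frames=[5,3,2,4]
Total faults: 5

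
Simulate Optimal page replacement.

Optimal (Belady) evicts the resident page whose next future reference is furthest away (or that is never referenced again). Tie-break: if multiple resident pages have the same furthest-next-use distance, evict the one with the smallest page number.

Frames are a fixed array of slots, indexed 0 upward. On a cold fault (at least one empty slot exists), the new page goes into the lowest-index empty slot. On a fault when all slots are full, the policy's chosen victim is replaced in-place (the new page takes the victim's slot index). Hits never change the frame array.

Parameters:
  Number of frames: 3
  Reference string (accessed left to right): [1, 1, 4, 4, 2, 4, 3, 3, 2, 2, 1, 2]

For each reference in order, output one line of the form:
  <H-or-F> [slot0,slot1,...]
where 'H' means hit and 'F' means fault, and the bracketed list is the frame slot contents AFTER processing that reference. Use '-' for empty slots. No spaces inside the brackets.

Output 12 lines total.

F [1,-,-]
H [1,-,-]
F [1,4,-]
H [1,4,-]
F [1,4,2]
H [1,4,2]
F [1,3,2]
H [1,3,2]
H [1,3,2]
H [1,3,2]
H [1,3,2]
H [1,3,2]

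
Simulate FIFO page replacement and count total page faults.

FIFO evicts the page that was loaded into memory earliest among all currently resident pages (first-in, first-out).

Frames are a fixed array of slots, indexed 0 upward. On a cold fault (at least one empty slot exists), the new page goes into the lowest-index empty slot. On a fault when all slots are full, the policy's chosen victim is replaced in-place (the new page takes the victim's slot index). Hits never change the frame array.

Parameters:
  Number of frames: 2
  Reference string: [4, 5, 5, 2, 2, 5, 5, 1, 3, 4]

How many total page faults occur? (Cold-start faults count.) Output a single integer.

Step 0: ref 4 → FAULT, frames=[4,-]
Step 1: ref 5 → FAULT, frames=[4,5]
Step 2: ref 5 → HIT, frames=[4,5]
Step 3: ref 2 → FAULT (evict 4), frames=[2,5]
Step 4: ref 2 → HIT, frames=[2,5]
Step 5: ref 5 → HIT, frames=[2,5]
Step 6: ref 5 → HIT, frames=[2,5]
Step 7: ref 1 → FAULT (evict 5), frames=[2,1]
Step 8: ref 3 → FAULT (evict 2), frames=[3,1]
Step 9: ref 4 → FAULT (evict 1), frames=[3,4]
Total faults: 6

Answer: 6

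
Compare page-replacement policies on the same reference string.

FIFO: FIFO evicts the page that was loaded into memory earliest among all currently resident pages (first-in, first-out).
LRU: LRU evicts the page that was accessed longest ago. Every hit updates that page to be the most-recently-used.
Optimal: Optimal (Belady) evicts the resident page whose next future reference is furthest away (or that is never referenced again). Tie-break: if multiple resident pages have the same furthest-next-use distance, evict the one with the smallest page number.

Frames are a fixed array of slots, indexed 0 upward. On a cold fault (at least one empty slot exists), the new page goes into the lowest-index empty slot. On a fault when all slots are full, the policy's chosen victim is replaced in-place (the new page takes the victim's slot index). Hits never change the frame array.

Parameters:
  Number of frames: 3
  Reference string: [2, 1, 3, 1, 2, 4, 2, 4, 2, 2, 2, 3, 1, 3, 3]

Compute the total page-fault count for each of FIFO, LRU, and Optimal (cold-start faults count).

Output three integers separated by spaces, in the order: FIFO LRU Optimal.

--- FIFO ---
  step 0: ref 2 -> FAULT, frames=[2,-,-] (faults so far: 1)
  step 1: ref 1 -> FAULT, frames=[2,1,-] (faults so far: 2)
  step 2: ref 3 -> FAULT, frames=[2,1,3] (faults so far: 3)
  step 3: ref 1 -> HIT, frames=[2,1,3] (faults so far: 3)
  step 4: ref 2 -> HIT, frames=[2,1,3] (faults so far: 3)
  step 5: ref 4 -> FAULT, evict 2, frames=[4,1,3] (faults so far: 4)
  step 6: ref 2 -> FAULT, evict 1, frames=[4,2,3] (faults so far: 5)
  step 7: ref 4 -> HIT, frames=[4,2,3] (faults so far: 5)
  step 8: ref 2 -> HIT, frames=[4,2,3] (faults so far: 5)
  step 9: ref 2 -> HIT, frames=[4,2,3] (faults so far: 5)
  step 10: ref 2 -> HIT, frames=[4,2,3] (faults so far: 5)
  step 11: ref 3 -> HIT, frames=[4,2,3] (faults so far: 5)
  step 12: ref 1 -> FAULT, evict 3, frames=[4,2,1] (faults so far: 6)
  step 13: ref 3 -> FAULT, evict 4, frames=[3,2,1] (faults so far: 7)
  step 14: ref 3 -> HIT, frames=[3,2,1] (faults so far: 7)
  FIFO total faults: 7
--- LRU ---
  step 0: ref 2 -> FAULT, frames=[2,-,-] (faults so far: 1)
  step 1: ref 1 -> FAULT, frames=[2,1,-] (faults so far: 2)
  step 2: ref 3 -> FAULT, frames=[2,1,3] (faults so far: 3)
  step 3: ref 1 -> HIT, frames=[2,1,3] (faults so far: 3)
  step 4: ref 2 -> HIT, frames=[2,1,3] (faults so far: 3)
  step 5: ref 4 -> FAULT, evict 3, frames=[2,1,4] (faults so far: 4)
  step 6: ref 2 -> HIT, frames=[2,1,4] (faults so far: 4)
  step 7: ref 4 -> HIT, frames=[2,1,4] (faults so far: 4)
  step 8: ref 2 -> HIT, frames=[2,1,4] (faults so far: 4)
  step 9: ref 2 -> HIT, frames=[2,1,4] (faults so far: 4)
  step 10: ref 2 -> HIT, frames=[2,1,4] (faults so far: 4)
  step 11: ref 3 -> FAULT, evict 1, frames=[2,3,4] (faults so far: 5)
  step 12: ref 1 -> FAULT, evict 4, frames=[2,3,1] (faults so far: 6)
  step 13: ref 3 -> HIT, frames=[2,3,1] (faults so far: 6)
  step 14: ref 3 -> HIT, frames=[2,3,1] (faults so far: 6)
  LRU total faults: 6
--- Optimal ---
  step 0: ref 2 -> FAULT, frames=[2,-,-] (faults so far: 1)
  step 1: ref 1 -> FAULT, frames=[2,1,-] (faults so far: 2)
  step 2: ref 3 -> FAULT, frames=[2,1,3] (faults so far: 3)
  step 3: ref 1 -> HIT, frames=[2,1,3] (faults so far: 3)
  step 4: ref 2 -> HIT, frames=[2,1,3] (faults so far: 3)
  step 5: ref 4 -> FAULT, evict 1, frames=[2,4,3] (faults so far: 4)
  step 6: ref 2 -> HIT, frames=[2,4,3] (faults so far: 4)
  step 7: ref 4 -> HIT, frames=[2,4,3] (faults so far: 4)
  step 8: ref 2 -> HIT, frames=[2,4,3] (faults so far: 4)
  step 9: ref 2 -> HIT, frames=[2,4,3] (faults so far: 4)
  step 10: ref 2 -> HIT, frames=[2,4,3] (faults so far: 4)
  step 11: ref 3 -> HIT, frames=[2,4,3] (faults so far: 4)
  step 12: ref 1 -> FAULT, evict 2, frames=[1,4,3] (faults so far: 5)
  step 13: ref 3 -> HIT, frames=[1,4,3] (faults so far: 5)
  step 14: ref 3 -> HIT, frames=[1,4,3] (faults so far: 5)
  Optimal total faults: 5

Answer: 7 6 5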